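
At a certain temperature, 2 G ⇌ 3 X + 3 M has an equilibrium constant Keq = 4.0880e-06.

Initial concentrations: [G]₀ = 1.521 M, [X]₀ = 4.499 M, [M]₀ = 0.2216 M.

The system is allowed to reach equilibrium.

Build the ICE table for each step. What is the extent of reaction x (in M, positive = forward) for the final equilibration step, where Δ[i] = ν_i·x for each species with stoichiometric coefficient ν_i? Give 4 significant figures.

x = -0.07212 M

Q₀ = 0.4284 vs Keq = 4.0880e-06 ⇒ Q>K, reverse
Step 1:
                  G         X         M
  init        1.521     4.499    0.2216
  Δ          0.1442   -0.2164   -0.2164
  eq          1.665     4.283  0.005245
  solve Keq expr → x = -0.07212; check Q = 4.0880e-06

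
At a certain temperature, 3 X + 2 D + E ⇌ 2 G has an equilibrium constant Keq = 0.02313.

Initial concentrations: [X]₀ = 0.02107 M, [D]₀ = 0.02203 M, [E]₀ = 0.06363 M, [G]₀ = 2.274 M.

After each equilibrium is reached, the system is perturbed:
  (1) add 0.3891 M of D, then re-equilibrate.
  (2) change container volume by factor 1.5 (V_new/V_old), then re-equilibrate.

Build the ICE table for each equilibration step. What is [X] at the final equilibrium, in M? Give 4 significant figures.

Q₀ = 1.7902e+10 vs Keq = 0.02313 ⇒ Q>K, reverse
Step 1:
                   X          D          E          G
  init       0.02107    0.02203    0.06363      2.274
  Δ            2.287      1.525     0.7623     -1.525
  eq           2.308      1.547     0.8259     0.7495
  solve Keq expr → x = -0.7623; check Q = 0.02313
Then add 0.3891 M of D.
Step 2:
                   X          D          E          G
  init         2.308      1.936     0.8259     0.7495
  Δ          -0.1083    -0.0722    -0.0361     0.0722
  eq             2.2      1.863     0.7898     0.8216
  solve Keq expr → x = 0.0361; check Q = 0.02313
Then change container volume by factor 1.5 (V_new/V_old).
Step 3:
                   X          D          E          G
  init         1.466      1.242     0.5265     0.5478
  Δ           0.2538     0.1692    0.08458    -0.1692
  eq            1.72      1.411     0.6111     0.3786
  solve Keq expr → x = -0.08458; check Q = 0.02313

[X]_eq = 1.72 M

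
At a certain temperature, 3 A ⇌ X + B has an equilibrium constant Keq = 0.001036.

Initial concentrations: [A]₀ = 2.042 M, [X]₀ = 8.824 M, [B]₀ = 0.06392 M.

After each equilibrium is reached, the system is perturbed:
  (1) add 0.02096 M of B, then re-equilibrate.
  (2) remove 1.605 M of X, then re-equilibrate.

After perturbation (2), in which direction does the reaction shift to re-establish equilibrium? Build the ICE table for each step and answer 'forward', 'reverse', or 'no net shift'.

Q₀ = 0.06624 vs Keq = 0.001036 ⇒ Q>K, reverse
Step 1:
                   A          X          B
  I            2.042      8.824    0.06392
  C           0.1878   -0.06261   -0.06261
  E             2.23      8.761   0.001311
  solve Keq expr → x = -0.06261; check Q = 0.001036
Then add 0.02096 M of B.
Step 2:
                   A          X          B
  I             2.23      8.761    0.02227
  C          0.06253   -0.02084   -0.02084
  E            2.292      8.741   0.001428
  solve Keq expr → x = -0.02084; check Q = 0.001036
Then remove 1.605 M of X.
Step 3:
                   A          X          B
  I            2.292      7.136   0.001428
  C       -9.5667e-04 3.1889e-04 3.1889e-04
  E            2.291      7.136   0.001747
  solve Keq expr → x = 3.1889e-04; check Q = 0.001036

Direction: forward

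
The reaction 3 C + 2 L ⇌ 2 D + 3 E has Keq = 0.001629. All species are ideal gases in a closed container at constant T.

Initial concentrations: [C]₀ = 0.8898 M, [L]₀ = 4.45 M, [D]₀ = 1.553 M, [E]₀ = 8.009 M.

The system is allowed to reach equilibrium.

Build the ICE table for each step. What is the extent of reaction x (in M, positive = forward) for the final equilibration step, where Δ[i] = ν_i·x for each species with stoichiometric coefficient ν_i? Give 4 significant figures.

Q₀ = 88.81 vs Keq = 0.001629 ⇒ Q>K, reverse
Step 1:
                    C           L           D           E
  init         0.8898        4.45       1.553       8.009
  Δ             2.192       1.461      -1.461      -2.192
  eq            3.081       5.911     0.09197       5.817
  solve Keq expr → x = -0.7305; check Q = 0.001629

x = -0.7305 M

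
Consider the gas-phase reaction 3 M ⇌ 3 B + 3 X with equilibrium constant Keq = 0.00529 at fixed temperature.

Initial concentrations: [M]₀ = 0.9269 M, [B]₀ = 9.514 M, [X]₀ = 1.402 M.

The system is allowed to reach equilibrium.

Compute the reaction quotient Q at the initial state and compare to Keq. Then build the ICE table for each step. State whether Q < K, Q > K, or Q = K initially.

Q₀ = 2980 vs Keq = 0.00529 ⇒ Q>K, reverse
Step 1:
                   M          B          X
  init        0.9269      9.514      1.402
  Δ            1.353     -1.353     -1.353
  eq            2.28      8.161    0.04869
  solve Keq expr → x = -0.4511; check Q = 0.00529

Q₀ = 2980; Q > K (proceeds reverse)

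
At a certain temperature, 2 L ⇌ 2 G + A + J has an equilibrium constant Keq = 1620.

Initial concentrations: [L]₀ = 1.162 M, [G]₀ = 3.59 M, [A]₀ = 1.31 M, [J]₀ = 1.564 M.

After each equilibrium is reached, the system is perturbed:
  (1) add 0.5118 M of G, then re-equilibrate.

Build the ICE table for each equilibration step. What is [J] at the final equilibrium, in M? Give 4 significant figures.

[J]_eq = 2.027 M

Q₀ = 19.56 vs Keq = 1620 ⇒ Q<K, forward
Step 1:
                   L          G          A          J
  init         1.162       3.59       1.31      1.564
  Δ          -0.9471     0.9471     0.4736     0.4736
  eq          0.2149      4.537      1.784      2.038
  solve Keq expr → x = 0.4736; check Q = 1620
Then add 0.5118 M of G.
Step 2:
                   L          G          A          J
  init        0.2149      5.049      1.784      2.038
  Δ          0.02184   -0.02184   -0.01092   -0.01092
  eq          0.2367      5.027      1.773      2.027
  solve Keq expr → x = -0.01092; check Q = 1620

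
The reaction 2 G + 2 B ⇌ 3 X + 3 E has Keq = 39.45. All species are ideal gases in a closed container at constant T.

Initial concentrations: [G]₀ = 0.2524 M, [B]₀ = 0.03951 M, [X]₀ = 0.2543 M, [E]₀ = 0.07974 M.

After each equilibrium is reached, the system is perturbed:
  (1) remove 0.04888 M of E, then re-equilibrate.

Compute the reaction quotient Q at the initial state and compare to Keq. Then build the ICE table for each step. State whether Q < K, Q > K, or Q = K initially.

Q₀ = 0.08384; Q < K (proceeds forward)

Q₀ = 0.08384 vs Keq = 39.45 ⇒ Q<K, forward
Step 1:
                    G           B           X           E
  I            0.2524     0.03951      0.2543     0.07974
  C          -0.03374    -0.03374     0.05061     0.05061
  E            0.2187    0.005769      0.3049      0.1304
  solve Keq expr → x = 0.01687; check Q = 39.45
Then remove 0.04888 M of E.
Step 2:
                    G           B           X           E
  I            0.2187    0.005769      0.3049     0.08147
  C         -0.002614   -0.002614     0.00392     0.00392
  E             0.216    0.003156      0.3088     0.08539
  solve Keq expr → x = 0.001307; check Q = 39.45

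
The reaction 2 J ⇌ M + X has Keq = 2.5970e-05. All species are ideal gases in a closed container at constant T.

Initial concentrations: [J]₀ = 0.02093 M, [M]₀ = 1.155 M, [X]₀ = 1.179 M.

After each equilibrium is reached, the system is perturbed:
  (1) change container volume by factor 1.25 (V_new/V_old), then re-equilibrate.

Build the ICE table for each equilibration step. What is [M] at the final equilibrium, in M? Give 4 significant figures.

Q₀ = 3109 vs Keq = 2.5970e-05 ⇒ Q>K, reverse
Step 1:
                    J           M           X
  I           0.02093       1.155       1.179
  C               2.3       -1.15       -1.15
  E             2.321     0.00485     0.02885
  solve Keq expr → x = -1.15; check Q = 2.5970e-05
Then change container volume by factor 1.25 (V_new/V_old).
Step 2:
                    J           M           X
  I             1.857     0.00388     0.02308
  C                 0           0           0
  E             1.857     0.00388     0.02308
  solve Keq expr → x = 0; check Q = 2.5970e-05

[M]_eq = 0.00388 M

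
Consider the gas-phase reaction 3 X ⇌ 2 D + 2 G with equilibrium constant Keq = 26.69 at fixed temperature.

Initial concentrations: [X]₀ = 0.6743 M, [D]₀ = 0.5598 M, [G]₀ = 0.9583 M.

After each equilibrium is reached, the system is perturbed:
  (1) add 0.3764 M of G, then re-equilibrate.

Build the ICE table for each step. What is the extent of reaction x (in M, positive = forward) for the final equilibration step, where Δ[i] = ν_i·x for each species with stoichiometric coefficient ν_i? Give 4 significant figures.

Q₀ = 0.9387 vs Keq = 26.69 ⇒ Q<K, forward
Step 1:
                    X           D           G
  init         0.6743      0.5598      0.9583
  Δ           -0.3516      0.2344      0.2344
  eq           0.3227      0.7942       1.193
  solve Keq expr → x = 0.1172; check Q = 26.69
Then add 0.3764 M of G.
Step 2:
                    X           D           G
  init         0.3227      0.7942       1.569
  Δ           0.04885    -0.03257    -0.03257
  eq           0.3716      0.7616       1.537
  solve Keq expr → x = -0.01628; check Q = 26.69

x = -0.01628 M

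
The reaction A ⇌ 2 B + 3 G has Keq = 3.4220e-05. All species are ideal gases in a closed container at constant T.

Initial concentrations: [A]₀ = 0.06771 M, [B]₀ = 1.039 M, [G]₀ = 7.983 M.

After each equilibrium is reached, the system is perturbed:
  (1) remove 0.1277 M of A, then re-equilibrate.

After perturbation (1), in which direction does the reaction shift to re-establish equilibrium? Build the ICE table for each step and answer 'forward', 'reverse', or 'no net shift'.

Direction: reverse

Q₀ = 8111 vs Keq = 3.4220e-05 ⇒ Q>K, reverse
Step 1:
                  A         B         G
  I         0.06771     1.039     7.983
  C          0.5194    -1.039    -1.558
  E          0.5871 2.7522e-04     6.425
  solve Keq expr → x = -0.5194; check Q = 3.4220e-05
Then remove 0.1277 M of A.
Step 2:
                  A         B         G
  I          0.4594 2.7522e-04     6.425
  C       1.5880e-05 -3.1760e-05 -4.7639e-05
  E          0.4594 2.4346e-04     6.425
  solve Keq expr → x = -1.5880e-05; check Q = 3.4220e-05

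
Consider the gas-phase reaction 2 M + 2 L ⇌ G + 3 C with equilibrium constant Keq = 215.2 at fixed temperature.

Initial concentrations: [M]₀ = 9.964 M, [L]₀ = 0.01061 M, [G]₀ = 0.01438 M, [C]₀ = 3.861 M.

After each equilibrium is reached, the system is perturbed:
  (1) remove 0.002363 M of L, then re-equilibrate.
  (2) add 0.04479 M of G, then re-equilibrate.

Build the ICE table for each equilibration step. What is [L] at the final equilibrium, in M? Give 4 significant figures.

Q₀ = 74.06 vs Keq = 215.2 ⇒ Q<K, forward
Step 1:
                  M         L         G         C
  init        9.964   0.01061   0.01438     3.861
  Δ       -0.003954 -0.003954  0.001977  0.005931
  eq           9.96  0.006656   0.01636     3.867
  solve Keq expr → x = 0.001977; check Q = 215.2
Then remove 0.002363 M of L.
Step 2:
                  M         L         G         C
  init         9.96  0.004293   0.01636     3.867
  Δ        0.002133  0.002133 -0.001066 -0.003199
  eq          9.962  0.006426   0.01529     3.864
  solve Keq expr → x = -0.001066; check Q = 215.2
Then add 0.04479 M of G.
Step 3:
                  M         L         G         C
  init        9.962  0.006426   0.06008     3.864
  Δ        0.005943  0.005943 -0.002971 -0.008914
  eq          9.968   0.01237   0.05711     3.855
  solve Keq expr → x = -0.002971; check Q = 215.2

[L]_eq = 0.01237 M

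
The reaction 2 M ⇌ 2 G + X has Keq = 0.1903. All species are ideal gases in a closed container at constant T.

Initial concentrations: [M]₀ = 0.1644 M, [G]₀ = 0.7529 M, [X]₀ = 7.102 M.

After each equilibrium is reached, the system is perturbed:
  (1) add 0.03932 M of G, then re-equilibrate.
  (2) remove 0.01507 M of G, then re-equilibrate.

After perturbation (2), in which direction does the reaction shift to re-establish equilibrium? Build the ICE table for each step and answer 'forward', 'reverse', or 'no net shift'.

Direction: forward

Q₀ = 149 vs Keq = 0.1903 ⇒ Q>K, reverse
Step 1:
                    M           G           X
  I            0.1644      0.7529       7.102
  C            0.6214     -0.6214     -0.3107
  E            0.7858      0.1315       6.791
  solve Keq expr → x = -0.3107; check Q = 0.1903
Then add 0.03932 M of G.
Step 2:
                    M           G           X
  I            0.7858      0.1709       6.791
  C           0.03354    -0.03354    -0.01677
  E            0.8193      0.1373       6.775
  solve Keq expr → x = -0.01677; check Q = 0.1903
Then remove 0.01507 M of G.
Step 3:
                    M           G           X
  I            0.8193      0.1222       6.775
  C          -0.01285     0.01285    0.006426
  E            0.8065      0.1351       6.781
  solve Keq expr → x = 0.006426; check Q = 0.1903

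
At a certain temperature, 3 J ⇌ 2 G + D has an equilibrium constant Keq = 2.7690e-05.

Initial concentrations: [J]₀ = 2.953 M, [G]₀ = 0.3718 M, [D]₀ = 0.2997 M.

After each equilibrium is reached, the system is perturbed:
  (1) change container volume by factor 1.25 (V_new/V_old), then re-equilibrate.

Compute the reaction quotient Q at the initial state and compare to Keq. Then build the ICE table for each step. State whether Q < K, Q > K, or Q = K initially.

Q₀ = 0.001609; Q > K (proceeds reverse)

Q₀ = 0.001609 vs Keq = 2.7690e-05 ⇒ Q>K, reverse
Step 1:
                   J          G          D
  I            2.953     0.3718     0.2997
  C           0.4329    -0.2886    -0.1443
  E            3.386    0.08317     0.1554
  solve Keq expr → x = -0.1443; check Q = 2.7690e-05
Then change container volume by factor 1.25 (V_new/V_old).
Step 2:
                   J          G          D
  I            2.709    0.06654     0.1243
  C                0          0          0
  E            2.709    0.06654     0.1243
  solve Keq expr → x = 0; check Q = 2.7690e-05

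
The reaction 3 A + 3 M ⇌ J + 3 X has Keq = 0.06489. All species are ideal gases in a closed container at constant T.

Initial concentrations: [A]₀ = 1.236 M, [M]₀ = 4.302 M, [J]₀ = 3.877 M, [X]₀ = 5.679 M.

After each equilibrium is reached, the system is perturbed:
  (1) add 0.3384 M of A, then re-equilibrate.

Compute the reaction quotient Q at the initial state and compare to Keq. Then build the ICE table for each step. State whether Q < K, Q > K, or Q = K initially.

Q₀ = 4.723 vs Keq = 0.06489 ⇒ Q>K, reverse
Step 1:
                    A           M           J           X
  Initial       1.236       4.302       3.877       5.679
  Change        1.479       1.479     -0.4929      -1.479
  Equil         2.715       5.781       3.384         4.2
  solve Keq expr → x = -0.4929; check Q = 0.06489
Then add 0.3384 M of A.
Step 2:
                    A           M           J           X
  Initial       3.053       5.781       3.384         4.2
  Change      -0.1511     -0.1511     0.05035      0.1511
  Equil         2.902        5.63       3.434       4.351
  solve Keq expr → x = 0.05035; check Q = 0.06489

Q₀ = 4.723; Q > K (proceeds reverse)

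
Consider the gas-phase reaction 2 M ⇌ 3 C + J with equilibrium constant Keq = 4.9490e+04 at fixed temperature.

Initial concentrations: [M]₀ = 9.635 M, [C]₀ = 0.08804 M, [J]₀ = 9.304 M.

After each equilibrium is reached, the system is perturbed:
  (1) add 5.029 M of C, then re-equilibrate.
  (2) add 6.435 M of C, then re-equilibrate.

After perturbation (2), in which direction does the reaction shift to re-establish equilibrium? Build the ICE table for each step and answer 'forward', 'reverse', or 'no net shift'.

Direction: reverse

Q₀ = 6.8392e-05 vs Keq = 4.9490e+04 ⇒ Q<K, forward
Step 1:
                   M          C          J
  init         9.635    0.08804      9.304
  Δ           -8.825      13.24      4.413
  eq          0.8098      13.33      13.72
  solve Keq expr → x = 4.413; check Q = 4.9490e+04
Then add 5.029 M of C.
Step 2:
                   M          C          J
  init        0.8098      18.35      13.72
  Δ           0.4225    -0.6337    -0.2112
  eq           1.232      17.72      13.51
  solve Keq expr → x = -0.2112; check Q = 4.9490e+04
Then add 6.435 M of C.
Step 3:
                   M          C          J
  init         1.232      24.16      13.51
  Δ           0.5997    -0.8996    -0.2999
  eq           1.832      23.26      13.21
  solve Keq expr → x = -0.2999; check Q = 4.9490e+04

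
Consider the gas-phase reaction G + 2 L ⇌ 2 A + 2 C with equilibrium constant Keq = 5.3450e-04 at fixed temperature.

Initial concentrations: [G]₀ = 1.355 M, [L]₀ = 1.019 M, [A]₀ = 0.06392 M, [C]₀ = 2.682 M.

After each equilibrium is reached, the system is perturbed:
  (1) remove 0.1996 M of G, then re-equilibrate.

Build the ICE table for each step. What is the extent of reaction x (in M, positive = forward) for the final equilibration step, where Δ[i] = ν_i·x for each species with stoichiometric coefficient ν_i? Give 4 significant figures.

Q₀ = 0.02089 vs Keq = 5.3450e-04 ⇒ Q>K, reverse
Step 1:
                   G          L          A          C
  I            1.355      1.019    0.06392      2.682
  C          0.02642    0.05284   -0.05284   -0.05284
  E            1.381      1.072    0.01108      2.629
  solve Keq expr → x = -0.02642; check Q = 5.3450e-04
Then remove 0.1996 M of G.
Step 2:
                   G          L          A          C
  I            1.182      1.072    0.01108      2.629
  C       4.0936e-04 8.1872e-04 -8.1872e-04 -8.1872e-04
  E            1.182      1.073    0.01026      2.628
  solve Keq expr → x = -4.0936e-04; check Q = 5.3450e-04

x = -4.0936e-04 M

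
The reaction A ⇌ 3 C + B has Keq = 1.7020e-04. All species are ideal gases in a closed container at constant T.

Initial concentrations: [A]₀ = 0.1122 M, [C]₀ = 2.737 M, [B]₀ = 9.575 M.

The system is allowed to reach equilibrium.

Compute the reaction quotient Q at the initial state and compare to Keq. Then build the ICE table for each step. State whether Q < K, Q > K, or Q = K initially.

Q₀ = 1750; Q > K (proceeds reverse)

Q₀ = 1750 vs Keq = 1.7020e-04 ⇒ Q>K, reverse
Step 1:
                   A          C          B
  I           0.1122      2.737      9.575
  C           0.9033      -2.71    -0.9033
  E            1.015    0.02711      8.672
  solve Keq expr → x = -0.9033; check Q = 1.7020e-04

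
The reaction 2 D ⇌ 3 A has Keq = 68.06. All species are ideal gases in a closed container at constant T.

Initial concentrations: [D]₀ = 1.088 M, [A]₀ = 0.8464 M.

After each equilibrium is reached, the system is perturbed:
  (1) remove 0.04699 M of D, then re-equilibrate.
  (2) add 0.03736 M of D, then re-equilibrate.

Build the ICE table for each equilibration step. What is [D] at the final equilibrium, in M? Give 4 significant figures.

[D]_eq = 0.3335 M

Q₀ = 0.5122 vs Keq = 68.06 ⇒ Q<K, forward
Step 1:
                    D           A
  Initial       1.088      0.8464
  Change      -0.7518       1.128
  Equil        0.3362       1.974
  solve Keq expr → x = 0.3759; check Q = 68.06
Then remove 0.04699 M of D.
Step 2:
                    D           A
  Initial      0.2892       1.974
  Change      0.03403    -0.05105
  Equil        0.3232       1.923
  solve Keq expr → x = -0.01702; check Q = 68.06
Then add 0.03736 M of D.
Step 3:
                    D           A
  Initial      0.3606       1.923
  Change     -0.02707      0.0406
  Equil        0.3335       1.964
  solve Keq expr → x = 0.01353; check Q = 68.06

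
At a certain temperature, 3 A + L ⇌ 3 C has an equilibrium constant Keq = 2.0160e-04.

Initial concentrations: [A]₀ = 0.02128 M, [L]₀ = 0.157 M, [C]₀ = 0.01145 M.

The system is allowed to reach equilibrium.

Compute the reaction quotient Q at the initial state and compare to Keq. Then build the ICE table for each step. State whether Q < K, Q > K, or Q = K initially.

Q₀ = 0.9922 vs Keq = 2.0160e-04 ⇒ Q>K, reverse
Step 1:
                   A          L          C
  Initial    0.02128      0.157    0.01145
  Change     0.01044    0.00348   -0.01044
  Equil      0.03172     0.1605   0.001011
  solve Keq expr → x = -0.00348; check Q = 2.0160e-04

Q₀ = 0.9922; Q > K (proceeds reverse)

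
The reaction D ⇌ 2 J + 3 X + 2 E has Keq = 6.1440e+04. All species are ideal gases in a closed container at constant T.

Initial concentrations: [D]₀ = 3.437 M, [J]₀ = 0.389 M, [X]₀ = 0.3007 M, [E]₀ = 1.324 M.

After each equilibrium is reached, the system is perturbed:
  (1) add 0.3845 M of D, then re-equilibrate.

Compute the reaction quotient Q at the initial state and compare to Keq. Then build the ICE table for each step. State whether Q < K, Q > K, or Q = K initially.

Q₀ = 0.002098 vs Keq = 6.1440e+04 ⇒ Q<K, forward
Step 1:
                   D          J          X          E
  I            3.437      0.389     0.3007      1.324
  C           -1.886      3.773      5.659      3.773
  E            1.551      4.162       5.96      5.097
  solve Keq expr → x = 1.886; check Q = 6.1440e+04
Then add 0.3845 M of D.
Step 2:
                   D          J          X          E
  I            1.935      4.162       5.96      5.097
  C         -0.05929     0.1186     0.1779     0.1186
  E            1.876       4.28      6.138      5.215
  solve Keq expr → x = 0.05929; check Q = 6.1440e+04

Q₀ = 0.002098; Q < K (proceeds forward)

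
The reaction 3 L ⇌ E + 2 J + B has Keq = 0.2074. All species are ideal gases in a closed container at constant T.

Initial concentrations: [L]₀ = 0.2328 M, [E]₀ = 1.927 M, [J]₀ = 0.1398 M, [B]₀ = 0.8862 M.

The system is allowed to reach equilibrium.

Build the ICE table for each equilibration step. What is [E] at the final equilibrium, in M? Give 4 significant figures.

[E]_eq = 1.892 M

Q₀ = 2.645 vs Keq = 0.2074 ⇒ Q>K, reverse
Step 1:
                    L           E           J           B
  init         0.2328       1.927      0.1398      0.8862
  Δ            0.1043    -0.03478    -0.06956    -0.03478
  eq           0.3371       1.892     0.07024      0.8514
  solve Keq expr → x = -0.03478; check Q = 0.2074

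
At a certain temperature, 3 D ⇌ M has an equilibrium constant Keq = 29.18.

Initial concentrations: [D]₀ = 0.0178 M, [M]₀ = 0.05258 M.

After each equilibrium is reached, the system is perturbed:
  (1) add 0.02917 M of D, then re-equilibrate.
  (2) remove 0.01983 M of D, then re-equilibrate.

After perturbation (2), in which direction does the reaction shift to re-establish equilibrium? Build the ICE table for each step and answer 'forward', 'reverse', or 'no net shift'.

Direction: reverse

Q₀ = 9323 vs Keq = 29.18 ⇒ Q>K, reverse
Step 1:
                    D           M
  Initial      0.0178     0.05258
  Change      0.07881    -0.02627
  Equil       0.09661     0.02631
  solve Keq expr → x = -0.02627; check Q = 29.18
Then add 0.02917 M of D.
Step 2:
                    D           M
  Initial      0.1258     0.02631
  Change      -0.0212    0.007066
  Equil        0.1046     0.03338
  solve Keq expr → x = 0.007066; check Q = 29.18
Then remove 0.01983 M of D.
Step 3:
                    D           M
  Initial     0.08475     0.03338
  Change      0.01451   -0.004837
  Equil       0.09926     0.02854
  solve Keq expr → x = -0.004837; check Q = 29.18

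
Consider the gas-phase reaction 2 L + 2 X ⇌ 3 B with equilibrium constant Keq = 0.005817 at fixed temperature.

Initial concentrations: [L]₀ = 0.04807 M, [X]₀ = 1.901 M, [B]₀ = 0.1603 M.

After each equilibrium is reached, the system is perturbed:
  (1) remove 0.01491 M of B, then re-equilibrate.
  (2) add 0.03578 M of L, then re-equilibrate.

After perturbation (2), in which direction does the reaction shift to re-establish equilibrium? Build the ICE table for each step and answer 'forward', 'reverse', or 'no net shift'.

Direction: forward

Q₀ = 0.4933 vs Keq = 0.005817 ⇒ Q>K, reverse
Step 1:
                  L         X         B
  init      0.04807     1.901    0.1603
  Δ         0.06333   0.06333  -0.09499
  eq         0.1114     1.964   0.06531
  solve Keq expr → x = -0.03166; check Q = 0.005817
Then remove 0.01491 M of B.
Step 2:
                  L         X         B
  init       0.1114     1.964    0.0504
  Δ       -0.007779 -0.007779   0.01167
  eq         0.1036     1.957   0.06207
  solve Keq expr → x = 0.00389; check Q = 0.005817
Then add 0.03578 M of L.
Step 3:
                  L         X         B
  init       0.1394     1.957   0.06207
  Δ       -0.007181 -0.007181   0.01077
  eq         0.1322     1.949   0.07284
  solve Keq expr → x = 0.003591; check Q = 0.005817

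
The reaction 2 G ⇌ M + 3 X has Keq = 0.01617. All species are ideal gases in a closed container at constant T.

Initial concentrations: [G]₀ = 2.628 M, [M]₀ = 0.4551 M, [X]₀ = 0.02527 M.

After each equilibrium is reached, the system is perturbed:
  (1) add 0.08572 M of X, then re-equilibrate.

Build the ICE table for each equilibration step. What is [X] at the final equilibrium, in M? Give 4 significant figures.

Q₀ = 1.0633e-06 vs Keq = 0.01617 ⇒ Q<K, forward
Step 1:
                  G         M         X
  Initial     2.628    0.4551   0.02527
  Change    -0.3278    0.1639    0.4918
  Equil         2.3     0.619     0.517
  solve Keq expr → x = 0.1639; check Q = 0.01617
Then add 0.08572 M of X.
Step 2:
                  G         M         X
  Initial       2.3     0.619    0.6027
  Change    0.04778  -0.02389  -0.07166
  Equil       2.348    0.5951    0.5311
  solve Keq expr → x = -0.02389; check Q = 0.01617

[X]_eq = 0.5311 M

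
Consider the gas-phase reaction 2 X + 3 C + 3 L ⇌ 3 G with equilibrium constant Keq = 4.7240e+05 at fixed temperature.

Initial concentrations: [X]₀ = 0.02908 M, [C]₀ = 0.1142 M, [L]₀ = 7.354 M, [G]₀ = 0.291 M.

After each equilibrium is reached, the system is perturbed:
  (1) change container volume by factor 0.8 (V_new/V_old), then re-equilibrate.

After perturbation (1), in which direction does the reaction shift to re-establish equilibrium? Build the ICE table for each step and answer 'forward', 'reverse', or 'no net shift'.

Direction: forward

Q₀ = 49.2 vs Keq = 4.7240e+05 ⇒ Q<K, forward
Step 1:
                  X         C         L         G
  init      0.02908    0.1142     7.354     0.291
  Δ        -0.02834  -0.04251  -0.04251   0.04251
  eq      7.3848e-04   0.07169     7.311    0.3335
  solve Keq expr → x = 0.01417; check Q = 4.7240e+05
Then change container volume by factor 0.8 (V_new/V_old).
Step 2:
                  X         C         L         G
  init    9.2310e-04   0.08961     9.139    0.4169
  Δ       -3.8832e-04 -5.8248e-04 -5.8248e-04 5.8248e-04
  eq      5.3478e-04   0.08903     9.139    0.4175
  solve Keq expr → x = 1.9416e-04; check Q = 4.7240e+05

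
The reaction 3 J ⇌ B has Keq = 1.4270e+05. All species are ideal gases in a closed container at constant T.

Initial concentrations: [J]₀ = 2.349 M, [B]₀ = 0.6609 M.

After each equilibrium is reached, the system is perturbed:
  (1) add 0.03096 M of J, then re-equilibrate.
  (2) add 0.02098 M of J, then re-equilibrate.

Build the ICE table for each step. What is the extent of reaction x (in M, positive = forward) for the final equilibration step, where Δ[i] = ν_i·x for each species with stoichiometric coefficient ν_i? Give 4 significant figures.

x = 0.006982 M

Q₀ = 0.05099 vs Keq = 1.4270e+05 ⇒ Q<K, forward
Step 1:
                  J         B
  I           2.349    0.6609
  C          -2.327    0.7758
  E         0.02159     1.437
  solve Keq expr → x = 0.7758; check Q = 1.4270e+05
Then add 0.03096 M of J.
Step 2:
                  J         B
  I         0.05255     1.437
  C        -0.03091    0.0103
  E         0.02164     1.447
  solve Keq expr → x = 0.0103; check Q = 1.4270e+05
Then add 0.02098 M of J.
Step 3:
                  J         B
  I         0.04262     1.447
  C        -0.02095  0.006982
  E         0.02168     1.454
  solve Keq expr → x = 0.006982; check Q = 1.4270e+05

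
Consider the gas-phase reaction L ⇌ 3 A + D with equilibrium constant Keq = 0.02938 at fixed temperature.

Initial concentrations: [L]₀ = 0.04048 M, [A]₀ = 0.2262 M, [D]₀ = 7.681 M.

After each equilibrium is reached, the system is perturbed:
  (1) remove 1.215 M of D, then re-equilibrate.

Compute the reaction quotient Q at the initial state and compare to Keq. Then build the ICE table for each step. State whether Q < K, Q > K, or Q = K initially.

Q₀ = 2.196 vs Keq = 0.02938 ⇒ Q>K, reverse
Step 1:
                   L          A          D
  Initial    0.04048     0.2262      7.681
  Change     0.05179    -0.1554   -0.05179
  Equil      0.09227    0.07083      7.629
  solve Keq expr → x = -0.05179; check Q = 0.02938
Then remove 1.215 M of D.
Step 2:
                   L          A          D
  Initial    0.09227    0.07083      6.414
  Change   -0.001287   0.003861   0.001287
  Equil      0.09098    0.07469      6.415
  solve Keq expr → x = 0.001287; check Q = 0.02938

Q₀ = 2.196; Q > K (proceeds reverse)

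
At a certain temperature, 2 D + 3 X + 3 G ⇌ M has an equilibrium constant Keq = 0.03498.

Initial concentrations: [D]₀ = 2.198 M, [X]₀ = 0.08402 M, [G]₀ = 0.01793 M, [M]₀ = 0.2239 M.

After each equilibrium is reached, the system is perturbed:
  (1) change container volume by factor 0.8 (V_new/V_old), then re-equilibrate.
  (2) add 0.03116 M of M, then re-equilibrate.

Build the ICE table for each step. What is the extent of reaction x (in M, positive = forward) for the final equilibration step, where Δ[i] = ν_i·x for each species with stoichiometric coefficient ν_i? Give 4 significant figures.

x = -0.01178 M

Q₀ = 1.3555e+07 vs Keq = 0.03498 ⇒ Q>K, reverse
Step 1:
                  D         X         G         M
  init        2.198   0.08402   0.01793    0.2239
  Δ          0.4078    0.6118    0.6118   -0.2039
  eq          2.606    0.6958    0.6297   0.01998
  solve Keq expr → x = -0.2039; check Q = 0.03498
Then change container volume by factor 0.8 (V_new/V_old).
Step 2:
                  D         X         G         M
  init        3.257    0.8697    0.7871   0.02497
  Δ          -0.062    -0.093    -0.093     0.031
  eq          3.195    0.7767    0.6941   0.05597
  solve Keq expr → x = 0.031; check Q = 0.03498
Then add 0.03116 M of M.
Step 3:
                  D         X         G         M
  init        3.195    0.7767    0.6941   0.08713
  Δ         0.02357   0.03535   0.03535  -0.01178
  eq          3.219    0.8121    0.7295   0.07535
  solve Keq expr → x = -0.01178; check Q = 0.03498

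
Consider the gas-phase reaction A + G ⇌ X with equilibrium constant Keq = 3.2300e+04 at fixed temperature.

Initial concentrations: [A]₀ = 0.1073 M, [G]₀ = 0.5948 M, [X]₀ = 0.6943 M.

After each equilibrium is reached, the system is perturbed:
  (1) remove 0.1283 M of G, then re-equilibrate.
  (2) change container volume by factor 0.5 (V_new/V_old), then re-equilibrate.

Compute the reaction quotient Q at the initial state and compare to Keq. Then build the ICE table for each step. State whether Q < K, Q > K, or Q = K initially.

Q₀ = 10.88 vs Keq = 3.2300e+04 ⇒ Q<K, forward
Step 1:
                    A           G           X
  I            0.1073      0.5948      0.6943
  C           -0.1072     -0.1072      0.1072
  E        5.0899e-05      0.4876      0.8015
  solve Keq expr → x = 0.1072; check Q = 3.2300e+04
Then remove 0.1283 M of G.
Step 2:
                    A           G           X
  I        5.0899e-05      0.3593      0.8015
  C        1.8173e-05  1.8173e-05 -1.8173e-05
  E        6.9071e-05      0.3593      0.8015
  solve Keq expr → x = -1.8173e-05; check Q = 3.2300e+04
Then change container volume by factor 0.5 (V_new/V_old).
Step 3:
                    A           G           X
  I        1.3814e-04      0.7185       1.603
  C       -6.9062e-05 -6.9062e-05  6.9062e-05
  E        6.9081e-05      0.7185       1.603
  solve Keq expr → x = 6.9062e-05; check Q = 3.2300e+04

Q₀ = 10.88; Q < K (proceeds forward)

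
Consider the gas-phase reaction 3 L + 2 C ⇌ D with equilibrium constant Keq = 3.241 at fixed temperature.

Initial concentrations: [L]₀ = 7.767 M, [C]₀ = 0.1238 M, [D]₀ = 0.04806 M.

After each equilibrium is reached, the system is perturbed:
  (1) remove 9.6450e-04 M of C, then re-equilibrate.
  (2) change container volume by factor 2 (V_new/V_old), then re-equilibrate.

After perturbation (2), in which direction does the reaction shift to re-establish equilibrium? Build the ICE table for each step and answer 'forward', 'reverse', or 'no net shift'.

Q₀ = 0.006692 vs Keq = 3.241 ⇒ Q<K, forward
Step 1:
                  L         C         D
  init        7.767    0.1238   0.04806
  Δ         -0.1728   -0.1152   0.05759
  eq          7.594  0.008627    0.1056
  solve Keq expr → x = 0.05759; check Q = 3.241
Then remove 9.6450e-04 M of C.
Step 2:
                  L         C         D
  init        7.594  0.007663    0.1056
  Δ        0.001414 9.4283e-04 -4.7141e-04
  eq          7.596  0.008605    0.1052
  solve Keq expr → x = -4.7141e-04; check Q = 3.241
Then change container volume by factor 2 (V_new/V_old).
Step 3:
                  L         C         D
  init        3.798  0.004303   0.05259
  Δ          0.0177    0.0118 -0.005901
  eq          3.816    0.0161   0.04669
  solve Keq expr → x = -0.005901; check Q = 3.241

Direction: reverse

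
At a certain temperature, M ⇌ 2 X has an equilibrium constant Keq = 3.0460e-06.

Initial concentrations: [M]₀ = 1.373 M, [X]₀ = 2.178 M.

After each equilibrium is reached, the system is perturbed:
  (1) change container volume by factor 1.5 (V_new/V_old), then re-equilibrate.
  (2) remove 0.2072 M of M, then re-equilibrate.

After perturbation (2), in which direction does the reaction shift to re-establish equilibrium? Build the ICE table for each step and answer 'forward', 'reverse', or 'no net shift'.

Direction: reverse

Q₀ = 3.455 vs Keq = 3.0460e-06 ⇒ Q>K, reverse
Step 1:
                  M         X
  Initial     1.373     2.178
  Change      1.088    -2.175
  Equil       2.461  0.002738
  solve Keq expr → x = -1.088; check Q = 3.0460e-06
Then change container volume by factor 1.5 (V_new/V_old).
Step 2:
                  M         X
  Initial      1.64  0.001825
  Change  -2.0503e-04 4.1005e-04
  Equil        1.64  0.002235
  solve Keq expr → x = 2.0503e-04; check Q = 3.0460e-06
Then remove 0.2072 M of M.
Step 3:
                  M         X
  Initial     1.433  0.002235
  Change  7.2946e-05 -1.4589e-04
  Equil       1.433  0.002089
  solve Keq expr → x = -7.2946e-05; check Q = 3.0460e-06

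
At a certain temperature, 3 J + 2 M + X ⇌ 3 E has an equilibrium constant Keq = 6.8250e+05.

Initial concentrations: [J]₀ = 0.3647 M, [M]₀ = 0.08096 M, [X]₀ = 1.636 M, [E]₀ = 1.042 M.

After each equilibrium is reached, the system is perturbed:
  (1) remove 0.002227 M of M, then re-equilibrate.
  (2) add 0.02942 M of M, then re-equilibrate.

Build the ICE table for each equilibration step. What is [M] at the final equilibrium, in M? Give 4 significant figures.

Q₀ = 2175 vs Keq = 6.8250e+05 ⇒ Q<K, forward
Step 1:
                   J          M          X          E
  init        0.3647    0.08096      1.636      1.042
  Δ          -0.1078    -0.0719   -0.03595     0.1078
  eq          0.2569   0.009064        1.6       1.15
  solve Keq expr → x = 0.03595; check Q = 6.8250e+05
Then remove 0.002227 M of M.
Step 2:
                   J          M          X          E
  init        0.2569   0.006837        1.6       1.15
  Δ         0.003045    0.00203   0.001015  -0.003045
  eq          0.2599   0.008867      1.601      1.147
  solve Keq expr → x = -0.001015; check Q = 6.8250e+05
Then add 0.02942 M of M.
Step 3:
                   J          M          X          E
  init        0.2599    0.03829      1.601      1.147
  Δ         -0.03945    -0.0263   -0.01315    0.03945
  eq          0.2205    0.01199      1.588      1.186
  solve Keq expr → x = 0.01315; check Q = 6.8250e+05

[M]_eq = 0.01199 M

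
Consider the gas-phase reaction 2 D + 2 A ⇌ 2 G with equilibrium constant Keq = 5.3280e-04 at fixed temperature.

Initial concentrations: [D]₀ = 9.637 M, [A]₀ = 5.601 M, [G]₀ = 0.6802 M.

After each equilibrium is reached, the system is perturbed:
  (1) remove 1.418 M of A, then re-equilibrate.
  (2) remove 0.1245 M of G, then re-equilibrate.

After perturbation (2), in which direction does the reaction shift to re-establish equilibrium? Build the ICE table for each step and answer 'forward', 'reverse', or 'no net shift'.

Q₀ = 1.5880e-04 vs Keq = 5.3280e-04 ⇒ Q<K, forward
Step 1:
                    D           A           G
  init          9.637       5.601      0.6802
  Δ           -0.4215     -0.4215      0.4215
  eq            9.215       5.179       1.102
  solve Keq expr → x = 0.2108; check Q = 5.3280e-04
Then remove 1.418 M of A.
Step 2:
                    D           A           G
  init          9.215       3.761       1.102
  Δ            0.2312      0.2312     -0.2312
  eq            9.447       3.993      0.8706
  solve Keq expr → x = -0.1156; check Q = 5.3280e-04
Then remove 0.1245 M of G.
Step 3:
                    D           A           G
  init          9.447       3.993      0.7461
  Δ          -0.09518    -0.09518     0.09518
  eq            9.351       3.897      0.8413
  solve Keq expr → x = 0.04759; check Q = 5.3280e-04

Direction: forward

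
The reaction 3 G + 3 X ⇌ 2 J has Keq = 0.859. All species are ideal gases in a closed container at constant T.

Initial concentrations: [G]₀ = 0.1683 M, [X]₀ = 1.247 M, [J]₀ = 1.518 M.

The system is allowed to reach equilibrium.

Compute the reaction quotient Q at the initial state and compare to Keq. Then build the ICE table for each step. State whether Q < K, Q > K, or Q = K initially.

Q₀ = 249.3 vs Keq = 0.859 ⇒ Q>K, reverse
Step 1:
                   G          X          J
  init        0.1683      1.247      1.518
  Δ           0.5036     0.5036    -0.3357
  eq          0.6719      1.751      1.182
  solve Keq expr → x = -0.1679; check Q = 0.859

Q₀ = 249.3; Q > K (proceeds reverse)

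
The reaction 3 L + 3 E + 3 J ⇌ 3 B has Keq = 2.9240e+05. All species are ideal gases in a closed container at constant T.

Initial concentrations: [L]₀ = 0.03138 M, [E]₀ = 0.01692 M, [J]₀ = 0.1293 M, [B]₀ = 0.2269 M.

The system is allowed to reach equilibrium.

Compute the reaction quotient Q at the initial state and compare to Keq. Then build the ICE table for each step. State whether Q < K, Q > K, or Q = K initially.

Q₀ = 3.6103e+10; Q > K (proceeds reverse)

Q₀ = 3.6103e+10 vs Keq = 2.9240e+05 ⇒ Q>K, reverse
Step 1:
                  L         E         J         B
  Initial   0.03138   0.01692    0.1293    0.2269
  Change    0.07933   0.07933   0.07933  -0.07933
  Equil      0.1107   0.09625    0.2086    0.1476
  solve Keq expr → x = -0.02644; check Q = 2.9240e+05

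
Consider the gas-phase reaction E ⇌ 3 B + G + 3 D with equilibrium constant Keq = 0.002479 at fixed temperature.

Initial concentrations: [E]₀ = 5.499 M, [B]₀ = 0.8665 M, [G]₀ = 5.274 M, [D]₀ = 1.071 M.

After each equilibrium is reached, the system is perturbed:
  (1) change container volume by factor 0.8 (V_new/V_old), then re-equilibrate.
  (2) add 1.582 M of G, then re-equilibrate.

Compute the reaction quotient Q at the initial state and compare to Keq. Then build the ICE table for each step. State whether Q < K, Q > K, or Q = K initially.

Q₀ = 0.7665; Q > K (proceeds reverse)

Q₀ = 0.7665 vs Keq = 0.002479 ⇒ Q>K, reverse
Step 1:
                  E         B         G         D
  init        5.499    0.8665     5.274     1.071
  Δ          0.1934   -0.5801   -0.1934   -0.5801
  eq          5.692    0.2864     5.081    0.4909
  solve Keq expr → x = -0.1934; check Q = 0.002479
Then change container volume by factor 0.8 (V_new/V_old).
Step 2:
                  E         B         G         D
  init        7.115     0.358     6.351    0.6136
  Δ         0.02971  -0.08914  -0.02971  -0.08914
  eq          7.145    0.2688     6.321    0.5244
  solve Keq expr → x = -0.02971; check Q = 0.002479
Then add 1.582 M of G.
Step 3:
                  E         B         G         D
  init        7.145    0.2688     7.903    0.5244
  Δ        0.004299   -0.0129 -0.004299   -0.0129
  eq          7.149    0.2559     7.899    0.5115
  solve Keq expr → x = -0.004299; check Q = 0.002479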